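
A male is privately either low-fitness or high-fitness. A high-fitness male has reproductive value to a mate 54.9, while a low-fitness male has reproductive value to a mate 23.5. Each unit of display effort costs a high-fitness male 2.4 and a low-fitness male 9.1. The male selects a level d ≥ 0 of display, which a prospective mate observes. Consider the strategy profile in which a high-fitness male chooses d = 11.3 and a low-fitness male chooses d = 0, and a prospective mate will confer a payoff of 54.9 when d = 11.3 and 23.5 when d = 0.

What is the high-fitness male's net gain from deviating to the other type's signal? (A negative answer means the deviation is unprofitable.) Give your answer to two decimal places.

Playing d = 11.3 the high-fitness male receives 54.9 − 2.4 × 11.3 = 27.78.
Deviating to d = 0 yields 23.5 instead.
Gain from deviating: 23.5 − 27.78 = -4.28.
The gain is negative, so the high-fitness type's incentive-compatibility constraint is satisfied.

-4.28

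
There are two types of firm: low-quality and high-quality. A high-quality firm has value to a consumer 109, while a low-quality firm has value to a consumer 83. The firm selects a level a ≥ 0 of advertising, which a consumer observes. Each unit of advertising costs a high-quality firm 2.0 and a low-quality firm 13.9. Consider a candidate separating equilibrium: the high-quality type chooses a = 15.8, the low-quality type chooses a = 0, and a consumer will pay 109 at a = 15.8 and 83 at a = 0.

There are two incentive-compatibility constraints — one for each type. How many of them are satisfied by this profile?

1

High-quality type: signal → 109 − 2.0 × 15.8 = 77.4; deviate to 0 → 83. IC fails (77.4 < 83).
Low-quality type: stay at 0 → 83; mimic → 109 − 13.9 × 15.8 = -110.62. IC holds (83 ≥ -110.62).
1 of 2 constraints hold, so this profile is not an equilibrium.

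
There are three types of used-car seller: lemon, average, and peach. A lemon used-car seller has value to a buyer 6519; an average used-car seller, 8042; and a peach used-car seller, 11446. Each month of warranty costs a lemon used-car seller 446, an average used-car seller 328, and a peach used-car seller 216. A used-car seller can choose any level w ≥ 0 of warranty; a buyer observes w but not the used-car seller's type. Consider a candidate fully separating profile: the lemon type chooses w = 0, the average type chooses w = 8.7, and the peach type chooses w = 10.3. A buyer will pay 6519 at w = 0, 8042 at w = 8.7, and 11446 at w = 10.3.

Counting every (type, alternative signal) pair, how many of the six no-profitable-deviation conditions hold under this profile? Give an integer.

Lemon (own payoff 6519): to w=8.7 gives 8042 − 446×8.7 = 4161.8 → no gain ✓; to w=10.3 gives 11446 − 446×10.3 = 6852.2 → profitable ✗.
Average (own payoff 8042 − 328×8.7 = 5188.4): to w=0 gives 6519 → profitable ✗; to w=10.3 gives 11446 − 328×10.3 = 8067.6 → profitable ✗.
Peach (own payoff 11446 − 216×10.3 = 9221.2): to w=0 gives 6519 → no gain ✓; to w=8.7 gives 8042 − 216×8.7 = 6162.8 → no gain ✓.
3 of the 6 constraints hold; not an equilibrium.

3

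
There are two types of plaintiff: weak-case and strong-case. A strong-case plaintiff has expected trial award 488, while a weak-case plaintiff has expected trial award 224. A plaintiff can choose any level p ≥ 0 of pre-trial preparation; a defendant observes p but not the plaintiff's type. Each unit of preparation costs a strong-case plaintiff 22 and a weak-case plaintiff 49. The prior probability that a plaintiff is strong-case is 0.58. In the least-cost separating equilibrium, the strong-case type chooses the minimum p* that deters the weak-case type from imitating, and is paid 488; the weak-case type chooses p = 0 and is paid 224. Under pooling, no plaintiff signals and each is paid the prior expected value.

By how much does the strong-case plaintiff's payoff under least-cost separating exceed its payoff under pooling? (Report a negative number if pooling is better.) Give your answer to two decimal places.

-7.65

Least-cost separating signal: p* solves 224 = 488 − 49·p*, so p* = (488 − 224)/49 ≈ 5.3878.
Strong-case type's separating payoff: 488 − 22 × p* = 488 − 22 × (488 − 224)/49 = 488 − 5808/49 ≈ 369.4694.
Pooling payoff: 0.58 × 488 + 0.42 × 224 = 377.12.
Difference: 369.4694 − 377.12 = -7.6506, i.e. -7.65 to two decimal places.
The strong-case type would prefer the pooling outcome.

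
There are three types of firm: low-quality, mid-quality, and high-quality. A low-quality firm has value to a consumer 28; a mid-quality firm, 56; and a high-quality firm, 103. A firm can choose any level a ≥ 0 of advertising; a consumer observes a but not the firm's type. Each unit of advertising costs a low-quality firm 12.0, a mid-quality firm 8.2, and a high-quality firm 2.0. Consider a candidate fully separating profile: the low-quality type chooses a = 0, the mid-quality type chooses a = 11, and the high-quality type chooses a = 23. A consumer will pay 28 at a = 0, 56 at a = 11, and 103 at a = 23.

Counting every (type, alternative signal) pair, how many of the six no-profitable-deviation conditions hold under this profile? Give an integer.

Mid-quality (own payoff 56 − 8.2×11 = -34.2): to a=0 gives 28 → profitable ✗; to a=23 gives 103 − 8.2×23 = -85.6 → no gain ✓.
High-quality (own payoff 103 − 2.0×23 = 57): to a=0 gives 28 → no gain ✓; to a=11 gives 56 − 2.0×11 = 34 → no gain ✓.
Low-quality (own payoff 28): to a=11 gives 56 − 12.0×11 = -76 → no gain ✓; to a=23 gives 103 − 12.0×23 = -173 → no gain ✓.
5 of the 6 constraints hold; not an equilibrium.

5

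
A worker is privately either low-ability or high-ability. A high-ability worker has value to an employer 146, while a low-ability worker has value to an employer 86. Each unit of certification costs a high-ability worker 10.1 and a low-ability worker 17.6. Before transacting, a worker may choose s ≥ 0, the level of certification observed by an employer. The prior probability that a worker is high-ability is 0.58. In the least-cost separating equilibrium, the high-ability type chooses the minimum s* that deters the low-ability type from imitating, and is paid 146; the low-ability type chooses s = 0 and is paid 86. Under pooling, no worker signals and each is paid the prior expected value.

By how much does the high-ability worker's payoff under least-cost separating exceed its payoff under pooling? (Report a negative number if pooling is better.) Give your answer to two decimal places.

Least-cost separating signal: s* solves 86 = 146 − 17.6·s*, so s* = (146 − 86)/17.6 ≈ 3.4091.
High-ability type's separating payoff: 146 − 10.1 × s* = 146 − 10.1 × (146 − 86)/17.6 = 146 − 606/17.6 ≈ 111.5682.
Pooling payoff: 0.58 × 146 + 0.42 × 86 = 120.8.
Difference: 111.5682 − 120.8 = -9.2318, i.e. -9.23 to two decimal places.
The high-ability type would prefer the pooling outcome.

-9.23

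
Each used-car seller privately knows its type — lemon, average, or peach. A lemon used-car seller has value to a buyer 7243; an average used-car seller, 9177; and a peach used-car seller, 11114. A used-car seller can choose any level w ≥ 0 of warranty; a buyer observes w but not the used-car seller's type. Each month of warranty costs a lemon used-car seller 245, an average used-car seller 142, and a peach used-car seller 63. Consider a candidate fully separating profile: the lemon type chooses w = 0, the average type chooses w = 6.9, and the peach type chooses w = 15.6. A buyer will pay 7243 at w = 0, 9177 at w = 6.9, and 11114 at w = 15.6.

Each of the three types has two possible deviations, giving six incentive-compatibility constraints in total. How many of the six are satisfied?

3

Lemon (own payoff 7243): to w=6.9 gives 9177 − 245×6.9 = 7486.5 → profitable ✗; to w=15.6 gives 11114 − 245×15.6 = 7292 → profitable ✗.
Peach (own payoff 11114 − 63×15.6 = 10131.2): to w=0 gives 7243 → no gain ✓; to w=6.9 gives 9177 − 63×6.9 = 8742.3 → no gain ✓.
Average (own payoff 9177 − 142×6.9 = 8197.2): to w=0 gives 7243 → no gain ✓; to w=15.6 gives 11114 − 142×15.6 = 8898.8 → profitable ✗.
3 of the 6 constraints hold; not an equilibrium.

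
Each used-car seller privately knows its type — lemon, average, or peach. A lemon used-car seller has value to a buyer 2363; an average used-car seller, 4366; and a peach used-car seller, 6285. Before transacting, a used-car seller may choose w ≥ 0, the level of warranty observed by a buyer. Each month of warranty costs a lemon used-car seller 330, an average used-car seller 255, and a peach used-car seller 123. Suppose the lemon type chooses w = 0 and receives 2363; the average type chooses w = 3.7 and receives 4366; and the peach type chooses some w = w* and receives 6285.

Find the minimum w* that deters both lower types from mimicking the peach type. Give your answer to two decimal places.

11.88

Average type (on-path payoff 4366 − 255×3.7 = 3422.5) won't mimic when 3422.5 ≥ 6285 − 255·w*, i.e. w* ≥ 11.23.
Lemon type (on-path payoff 2363) won't mimic when 2363 ≥ 6285 − 330·w*, i.e. w* ≥ 11.88.
Both must hold, so w* = max(11.88, 11.23) = 11.88. The lemon type's constraint binds.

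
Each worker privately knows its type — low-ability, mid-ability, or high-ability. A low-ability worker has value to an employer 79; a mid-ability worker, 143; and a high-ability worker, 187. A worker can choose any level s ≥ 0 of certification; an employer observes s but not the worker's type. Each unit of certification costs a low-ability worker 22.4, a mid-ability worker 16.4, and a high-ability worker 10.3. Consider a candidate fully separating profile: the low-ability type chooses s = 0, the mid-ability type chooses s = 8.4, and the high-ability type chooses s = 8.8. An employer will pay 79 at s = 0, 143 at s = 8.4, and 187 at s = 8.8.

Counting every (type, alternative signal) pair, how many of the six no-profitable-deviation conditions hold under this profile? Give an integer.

Mid-ability (own payoff 143 − 16.4×8.4 = 5.24): to s=0 gives 79 → profitable ✗; to s=8.8 gives 187 − 16.4×8.8 = 42.68 → profitable ✗.
Low-ability (own payoff 79): to s=8.4 gives 143 − 22.4×8.4 = -45.16 → no gain ✓; to s=8.8 gives 187 − 22.4×8.8 = -10.12 → no gain ✓.
High-ability (own payoff 187 − 10.3×8.8 = 96.36): to s=0 gives 79 → no gain ✓; to s=8.4 gives 143 − 10.3×8.4 = 56.48 → no gain ✓.
4 of the 6 constraints hold; not an equilibrium.

4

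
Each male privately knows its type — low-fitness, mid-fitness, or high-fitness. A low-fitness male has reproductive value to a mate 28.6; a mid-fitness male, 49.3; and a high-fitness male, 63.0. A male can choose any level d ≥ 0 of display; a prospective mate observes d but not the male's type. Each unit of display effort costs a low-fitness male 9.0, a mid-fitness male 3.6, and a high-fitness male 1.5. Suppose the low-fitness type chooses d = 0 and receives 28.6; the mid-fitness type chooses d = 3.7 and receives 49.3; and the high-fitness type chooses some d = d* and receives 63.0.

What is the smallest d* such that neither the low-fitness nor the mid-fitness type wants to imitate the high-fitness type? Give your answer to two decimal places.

Mid-fitness type (on-path payoff 49.3 − 3.6×3.7 = 35.98) won't mimic when 35.98 ≥ 63.0 − 3.6·d*, i.e. d* ≥ 7.51.
Low-fitness type (on-path payoff 28.6) won't mimic when 28.6 ≥ 63.0 − 9.0·d*, i.e. d* ≥ 3.82.
Both must hold, so d* = max(3.82, 7.51) = 7.51. The mid-fitness type's constraint binds.

7.51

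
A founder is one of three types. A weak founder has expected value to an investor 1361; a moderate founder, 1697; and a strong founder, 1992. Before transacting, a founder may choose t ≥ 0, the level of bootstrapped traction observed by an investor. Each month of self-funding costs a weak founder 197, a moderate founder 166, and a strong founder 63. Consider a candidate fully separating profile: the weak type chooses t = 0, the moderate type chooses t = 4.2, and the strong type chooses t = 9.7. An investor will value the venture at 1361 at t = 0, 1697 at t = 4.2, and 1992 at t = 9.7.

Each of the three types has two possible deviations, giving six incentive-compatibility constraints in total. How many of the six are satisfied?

Weak (own payoff 1361): to t=4.2 gives 1697 − 197×4.2 = 869.6 → no gain ✓; to t=9.7 gives 1992 − 197×9.7 = 81.1 → no gain ✓.
Strong (own payoff 1992 − 63×9.7 = 1380.9): to t=0 gives 1361 → no gain ✓; to t=4.2 gives 1697 − 63×4.2 = 1432.4 → profitable ✗.
Moderate (own payoff 1697 − 166×4.2 = 999.8): to t=0 gives 1361 → profitable ✗; to t=9.7 gives 1992 − 166×9.7 = 381.8 → no gain ✓.
4 of the 6 constraints hold; not an equilibrium.

4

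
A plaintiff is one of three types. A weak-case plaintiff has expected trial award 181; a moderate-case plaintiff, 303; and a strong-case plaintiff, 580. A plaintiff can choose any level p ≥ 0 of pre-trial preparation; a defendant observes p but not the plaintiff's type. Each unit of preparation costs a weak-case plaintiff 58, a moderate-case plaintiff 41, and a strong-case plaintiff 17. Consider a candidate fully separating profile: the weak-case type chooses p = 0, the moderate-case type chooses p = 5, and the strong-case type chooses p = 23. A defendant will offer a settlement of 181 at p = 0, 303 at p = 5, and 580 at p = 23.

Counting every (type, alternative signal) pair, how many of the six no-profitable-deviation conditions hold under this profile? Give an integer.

Moderate-case (own payoff 303 − 41×5 = 98): to p=0 gives 181 → profitable ✗; to p=23 gives 580 − 41×23 = -363 → no gain ✓.
Strong-case (own payoff 580 − 17×23 = 189): to p=0 gives 181 → no gain ✓; to p=5 gives 303 − 17×5 = 218 → profitable ✗.
Weak-case (own payoff 181): to p=5 gives 303 − 58×5 = 13 → no gain ✓; to p=23 gives 580 − 58×23 = -754 → no gain ✓.
4 of the 6 constraints hold; not an equilibrium.

4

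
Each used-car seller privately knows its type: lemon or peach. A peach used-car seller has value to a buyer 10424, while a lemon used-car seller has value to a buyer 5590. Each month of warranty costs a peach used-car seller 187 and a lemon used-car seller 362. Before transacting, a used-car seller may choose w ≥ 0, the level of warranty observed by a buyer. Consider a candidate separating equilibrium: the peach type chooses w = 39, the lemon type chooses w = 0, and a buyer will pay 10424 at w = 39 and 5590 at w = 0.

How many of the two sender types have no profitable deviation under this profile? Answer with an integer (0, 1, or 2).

Peach type: signal → 10424 − 187 × 39 = 3131; deviate to 0 → 5590. IC fails (3131 < 5590).
Lemon type: stay at 0 → 5590; mimic → 10424 − 362 × 39 = -3694. IC holds (5590 ≥ -3694).
1 of 2 constraints hold, so this profile is not an equilibrium.

1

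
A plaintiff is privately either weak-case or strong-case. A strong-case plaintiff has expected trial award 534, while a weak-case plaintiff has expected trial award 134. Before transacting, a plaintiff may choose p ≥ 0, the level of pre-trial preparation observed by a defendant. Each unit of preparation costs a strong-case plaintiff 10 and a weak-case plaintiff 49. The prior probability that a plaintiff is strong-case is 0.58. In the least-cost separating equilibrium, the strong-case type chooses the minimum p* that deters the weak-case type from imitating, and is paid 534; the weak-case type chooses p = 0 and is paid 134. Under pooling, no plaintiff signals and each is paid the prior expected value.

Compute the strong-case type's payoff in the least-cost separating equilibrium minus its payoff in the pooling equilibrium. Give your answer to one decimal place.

Least-cost separating signal: p* solves 134 = 534 − 49·p*, so p* = (534 − 134)/49 ≈ 8.1633.
Strong-case type's separating payoff: 534 − 10 × p* = 534 − 10 × (534 − 134)/49 = 534 − 4000/49 ≈ 452.367.
Pooling payoff: 0.58 × 534 + 0.42 × 134 = 366.
Difference: 452.367 − 366 = 86.367, i.e. 86.4 to one decimal place.
The strong-case type prefers to separate.

86.4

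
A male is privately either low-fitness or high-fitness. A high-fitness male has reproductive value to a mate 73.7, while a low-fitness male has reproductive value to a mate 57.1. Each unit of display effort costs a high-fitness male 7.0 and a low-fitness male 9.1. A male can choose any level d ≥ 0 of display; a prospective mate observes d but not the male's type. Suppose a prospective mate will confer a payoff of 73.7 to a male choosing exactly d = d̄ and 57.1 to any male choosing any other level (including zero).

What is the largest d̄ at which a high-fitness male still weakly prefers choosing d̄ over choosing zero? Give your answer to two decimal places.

Choosing d̄ yields the high-fitness type 73.7 − 7.0·d̄; choosing zero yields 57.1.
The high-fitness type is indifferent at 73.7 − 7.0·d̄ = 57.1, i.e. d̄ = (73.7 − 57.1) / 7.0 ≈ 2.37.
For any d̄ above 2.37 the high-fitness type would rather pool at zero, so separation collapses.

2.37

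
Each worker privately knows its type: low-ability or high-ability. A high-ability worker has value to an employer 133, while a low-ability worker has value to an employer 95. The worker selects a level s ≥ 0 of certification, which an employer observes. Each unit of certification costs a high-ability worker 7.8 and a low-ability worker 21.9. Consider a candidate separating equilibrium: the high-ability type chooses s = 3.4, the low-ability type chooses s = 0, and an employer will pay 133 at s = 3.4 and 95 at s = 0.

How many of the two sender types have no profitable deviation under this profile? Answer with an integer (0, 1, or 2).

2

High-ability type: signal → 133 − 7.8 × 3.4 = 106.48; deviate to 0 → 95. IC holds (106.48 ≥ 95).
Low-ability type: stay at 0 → 95; mimic → 133 − 21.9 × 3.4 = 58.54. IC holds (95 ≥ 58.54).
2 of 2 constraints hold, so this is a separating equilibrium.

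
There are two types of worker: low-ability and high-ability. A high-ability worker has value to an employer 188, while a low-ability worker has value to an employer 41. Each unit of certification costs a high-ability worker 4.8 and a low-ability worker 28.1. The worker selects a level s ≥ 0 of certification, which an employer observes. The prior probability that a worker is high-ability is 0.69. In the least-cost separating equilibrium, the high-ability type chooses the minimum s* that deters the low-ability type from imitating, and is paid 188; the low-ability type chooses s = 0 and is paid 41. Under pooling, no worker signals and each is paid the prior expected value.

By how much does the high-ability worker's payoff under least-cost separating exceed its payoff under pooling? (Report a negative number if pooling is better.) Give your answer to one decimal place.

Least-cost separating signal: s* solves 41 = 188 − 28.1·s*, so s* = (188 − 41)/28.1 ≈ 5.2313.
High-ability type's separating payoff: 188 − 4.8 × s* = 188 − 4.8 × (188 − 41)/28.1 = 188 − 705.6/28.1 ≈ 162.890.
Pooling payoff: 0.69 × 188 + 0.31 × 41 = 142.43.
Difference: 162.890 − 142.43 = 20.46, i.e. 20.5 to one decimal place.
The high-ability type prefers to separate.

20.5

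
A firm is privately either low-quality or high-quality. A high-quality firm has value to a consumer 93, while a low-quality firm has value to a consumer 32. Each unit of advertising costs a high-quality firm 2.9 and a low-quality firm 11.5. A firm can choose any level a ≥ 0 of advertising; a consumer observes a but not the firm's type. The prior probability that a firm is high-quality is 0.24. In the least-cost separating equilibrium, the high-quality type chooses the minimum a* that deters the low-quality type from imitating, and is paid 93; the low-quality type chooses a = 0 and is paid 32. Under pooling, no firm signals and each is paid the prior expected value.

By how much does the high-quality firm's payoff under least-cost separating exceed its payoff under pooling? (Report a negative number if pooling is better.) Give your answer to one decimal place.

31.0

Least-cost separating signal: a* solves 32 = 93 − 11.5·a*, so a* = (93 − 32)/11.5 ≈ 5.3043.
High-quality type's separating payoff: 93 − 2.9 × a* = 93 − 2.9 × (93 − 32)/11.5 = 93 − 176.9/11.5 ≈ 77.617.
Pooling payoff: 0.24 × 93 + 0.76 × 32 = 46.64.
Difference: 77.617 − 46.64 = 30.977, i.e. 31.0 to one decimal place.
The high-quality type prefers to separate.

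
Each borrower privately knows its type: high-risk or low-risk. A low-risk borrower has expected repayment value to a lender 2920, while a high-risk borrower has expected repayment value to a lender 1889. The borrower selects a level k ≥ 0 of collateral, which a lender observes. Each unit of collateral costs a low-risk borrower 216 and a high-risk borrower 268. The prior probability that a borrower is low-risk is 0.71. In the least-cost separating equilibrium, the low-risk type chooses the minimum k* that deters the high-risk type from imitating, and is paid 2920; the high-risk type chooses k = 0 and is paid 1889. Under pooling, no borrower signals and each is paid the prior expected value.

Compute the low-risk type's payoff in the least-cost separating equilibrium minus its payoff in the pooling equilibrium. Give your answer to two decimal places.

-531.97

Least-cost separating signal: k* solves 1889 = 2920 − 268·k*, so k* = (2920 − 1889)/268 ≈ 3.8470.
Low-risk type's separating payoff: 2920 − 216 × k* = 2920 − 216 × (2920 − 1889)/268 = 2920 − 222696/268 ≈ 2089.0448.
Pooling payoff: 0.71 × 2920 + 0.29 × 1889 = 2621.01.
Difference: 2089.0448 − 2621.01 = -531.9652, i.e. -531.97 to two decimal places.
The low-risk type would prefer the pooling outcome.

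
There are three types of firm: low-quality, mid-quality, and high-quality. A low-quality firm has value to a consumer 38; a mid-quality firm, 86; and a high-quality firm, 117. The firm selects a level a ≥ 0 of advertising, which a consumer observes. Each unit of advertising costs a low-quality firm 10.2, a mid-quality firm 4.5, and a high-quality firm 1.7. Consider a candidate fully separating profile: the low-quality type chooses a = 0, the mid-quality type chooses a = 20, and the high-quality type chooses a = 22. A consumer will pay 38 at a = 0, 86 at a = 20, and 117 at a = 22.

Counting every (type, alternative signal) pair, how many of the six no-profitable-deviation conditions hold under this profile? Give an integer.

Mid-quality (own payoff 86 − 4.5×20 = -4): to a=0 gives 38 → profitable ✗; to a=22 gives 117 − 4.5×22 = 18 → profitable ✗.
High-quality (own payoff 117 − 1.7×22 = 79.6): to a=0 gives 38 → no gain ✓; to a=20 gives 86 − 1.7×20 = 52 → no gain ✓.
Low-quality (own payoff 38): to a=20 gives 86 − 10.2×20 = -118 → no gain ✓; to a=22 gives 117 − 10.2×22 = -107.4 → no gain ✓.
4 of the 6 constraints hold; not an equilibrium.

4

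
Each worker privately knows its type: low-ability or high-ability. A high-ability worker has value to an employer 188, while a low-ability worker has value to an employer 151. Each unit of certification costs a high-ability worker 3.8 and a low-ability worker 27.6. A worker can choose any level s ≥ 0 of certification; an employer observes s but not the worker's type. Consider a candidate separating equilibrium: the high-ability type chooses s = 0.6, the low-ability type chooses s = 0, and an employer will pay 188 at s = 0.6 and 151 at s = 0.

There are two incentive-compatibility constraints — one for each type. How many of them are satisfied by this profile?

1

Low-ability type: stay at 0 → 151; mimic → 188 − 27.6 × 0.6 = 171.44. IC fails (151 < 171.44).
High-ability type: signal → 188 − 3.8 × 0.6 = 185.72; deviate to 0 → 151. IC holds (185.72 ≥ 151).
1 of 2 constraints hold, so this profile is not an equilibrium.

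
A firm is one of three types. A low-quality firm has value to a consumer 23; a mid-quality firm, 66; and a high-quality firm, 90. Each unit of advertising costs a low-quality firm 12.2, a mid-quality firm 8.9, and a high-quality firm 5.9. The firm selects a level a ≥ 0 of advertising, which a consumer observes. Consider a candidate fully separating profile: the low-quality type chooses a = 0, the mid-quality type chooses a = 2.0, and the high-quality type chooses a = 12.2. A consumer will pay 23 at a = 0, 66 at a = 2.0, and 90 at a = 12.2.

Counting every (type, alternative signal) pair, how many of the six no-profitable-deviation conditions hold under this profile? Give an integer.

Mid-quality (own payoff 66 − 8.9×2.0 = 48.2): to a=0 gives 23 → no gain ✓; to a=12.2 gives 90 − 8.9×12.2 = -18.58 → no gain ✓.
Low-quality (own payoff 23): to a=2.0 gives 66 − 12.2×2.0 = 41.6 → profitable ✗; to a=12.2 gives 90 − 12.2×12.2 = -58.84 → no gain ✓.
High-quality (own payoff 90 − 5.9×12.2 = 18.02): to a=0 gives 23 → profitable ✗; to a=2.0 gives 66 − 5.9×2.0 = 54.2 → profitable ✗.
3 of the 6 constraints hold; not an equilibrium.

3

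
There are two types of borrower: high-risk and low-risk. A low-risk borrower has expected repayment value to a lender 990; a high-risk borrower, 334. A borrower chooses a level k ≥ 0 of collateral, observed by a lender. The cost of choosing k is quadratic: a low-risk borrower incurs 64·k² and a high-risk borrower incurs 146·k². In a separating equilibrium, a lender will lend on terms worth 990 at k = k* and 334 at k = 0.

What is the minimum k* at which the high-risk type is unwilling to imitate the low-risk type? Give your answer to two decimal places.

2.12

The high-risk type at k = 0 receives 334; imitating at k* yields 990 − 146·k*².
Indifference: 334 = 990 − 146·k*², so k*² = (990 − 334) / 146 ≈ 4.4932.
k* = √4.4932 ≈ 2.12.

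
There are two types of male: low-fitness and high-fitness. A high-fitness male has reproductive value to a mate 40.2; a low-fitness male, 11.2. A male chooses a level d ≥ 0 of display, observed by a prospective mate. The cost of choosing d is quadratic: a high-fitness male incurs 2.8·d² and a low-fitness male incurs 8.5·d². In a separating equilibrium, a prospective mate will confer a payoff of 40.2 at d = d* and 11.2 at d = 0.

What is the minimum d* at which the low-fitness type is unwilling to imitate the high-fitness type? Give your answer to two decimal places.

The low-fitness type at d = 0 receives 11.2; imitating at d* yields 40.2 − 8.5·d*².
Indifference: 11.2 = 40.2 − 8.5·d*², so d*² = (40.2 − 11.2) / 8.5 ≈ 3.4118.
d* = √3.4118 ≈ 1.85.

1.85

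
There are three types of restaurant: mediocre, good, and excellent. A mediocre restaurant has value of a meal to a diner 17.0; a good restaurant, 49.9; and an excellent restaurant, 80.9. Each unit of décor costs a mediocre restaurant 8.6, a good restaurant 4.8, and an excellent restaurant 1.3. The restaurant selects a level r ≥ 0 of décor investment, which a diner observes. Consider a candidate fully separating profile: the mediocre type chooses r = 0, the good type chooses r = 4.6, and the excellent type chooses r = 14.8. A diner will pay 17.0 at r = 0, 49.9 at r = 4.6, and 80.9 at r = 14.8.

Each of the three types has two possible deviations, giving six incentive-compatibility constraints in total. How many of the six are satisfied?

6

Excellent (own payoff 80.9 − 1.3×14.8 = 61.66): to r=0 gives 17.0 → no gain ✓; to r=4.6 gives 49.9 − 1.3×4.6 = 43.92 → no gain ✓.
Mediocre (own payoff 17.0): to r=4.6 gives 49.9 − 8.6×4.6 = 10.34 → no gain ✓; to r=14.8 gives 80.9 − 8.6×14.8 = -46.38 → no gain ✓.
Good (own payoff 49.9 − 4.8×4.6 = 27.82): to r=0 gives 17.0 → no gain ✓; to r=14.8 gives 80.9 − 4.8×14.8 = 9.86 → no gain ✓.
6 of the 6 constraints hold; this profile is a separating equilibrium.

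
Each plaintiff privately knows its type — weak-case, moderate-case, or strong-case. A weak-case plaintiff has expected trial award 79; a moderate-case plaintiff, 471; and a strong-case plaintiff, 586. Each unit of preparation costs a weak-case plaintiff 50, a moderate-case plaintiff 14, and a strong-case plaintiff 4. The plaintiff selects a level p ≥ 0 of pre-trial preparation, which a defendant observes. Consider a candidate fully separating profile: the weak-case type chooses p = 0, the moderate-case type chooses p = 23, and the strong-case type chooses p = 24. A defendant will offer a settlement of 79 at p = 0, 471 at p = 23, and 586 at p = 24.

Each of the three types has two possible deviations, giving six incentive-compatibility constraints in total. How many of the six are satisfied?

Weak-case (own payoff 79): to p=23 gives 471 − 50×23 = -679 → no gain ✓; to p=24 gives 586 − 50×24 = -614 → no gain ✓.
Moderate-case (own payoff 471 − 14×23 = 149): to p=0 gives 79 → no gain ✓; to p=24 gives 586 − 14×24 = 250 → profitable ✗.
Strong-case (own payoff 586 − 4×24 = 490): to p=0 gives 79 → no gain ✓; to p=23 gives 471 − 4×23 = 379 → no gain ✓.
5 of the 6 constraints hold; not an equilibrium.

5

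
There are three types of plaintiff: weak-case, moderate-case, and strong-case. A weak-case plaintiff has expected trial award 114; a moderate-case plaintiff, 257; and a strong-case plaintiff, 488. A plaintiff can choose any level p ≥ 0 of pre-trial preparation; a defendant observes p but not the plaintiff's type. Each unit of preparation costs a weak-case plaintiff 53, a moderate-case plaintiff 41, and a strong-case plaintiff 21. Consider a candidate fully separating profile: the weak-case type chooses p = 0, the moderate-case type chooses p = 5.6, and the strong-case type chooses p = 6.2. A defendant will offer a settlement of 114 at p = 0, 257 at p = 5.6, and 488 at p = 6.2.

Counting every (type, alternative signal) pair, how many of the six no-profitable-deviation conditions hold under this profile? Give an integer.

3

Weak-case (own payoff 114): to p=5.6 gives 257 − 53×5.6 = -39.8 → no gain ✓; to p=6.2 gives 488 − 53×6.2 = 159.4 → profitable ✗.
Moderate-case (own payoff 257 − 41×5.6 = 27.4): to p=0 gives 114 → profitable ✗; to p=6.2 gives 488 − 41×6.2 = 233.8 → profitable ✗.
Strong-case (own payoff 488 − 21×6.2 = 357.8): to p=0 gives 114 → no gain ✓; to p=5.6 gives 257 − 21×5.6 = 139.4 → no gain ✓.
3 of the 6 constraints hold; not an equilibrium.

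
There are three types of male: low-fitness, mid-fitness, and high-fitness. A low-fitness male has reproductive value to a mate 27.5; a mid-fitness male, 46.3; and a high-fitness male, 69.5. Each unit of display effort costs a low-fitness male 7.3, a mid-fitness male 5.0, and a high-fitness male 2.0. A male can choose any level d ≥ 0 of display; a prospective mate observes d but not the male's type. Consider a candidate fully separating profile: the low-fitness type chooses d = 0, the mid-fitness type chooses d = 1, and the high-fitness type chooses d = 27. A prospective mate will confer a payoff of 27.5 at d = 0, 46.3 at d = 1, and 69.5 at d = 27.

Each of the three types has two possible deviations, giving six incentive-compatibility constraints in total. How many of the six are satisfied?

High-fitness (own payoff 69.5 − 2.0×27 = 15.5): to d=0 gives 27.5 → profitable ✗; to d=1 gives 46.3 − 2.0×1 = 44.3 → profitable ✗.
Mid-fitness (own payoff 46.3 − 5.0×1 = 41.3): to d=0 gives 27.5 → no gain ✓; to d=27 gives 69.5 − 5.0×27 = -65.5 → no gain ✓.
Low-fitness (own payoff 27.5): to d=1 gives 46.3 − 7.3×1 = 39 → profitable ✗; to d=27 gives 69.5 − 7.3×27 = -127.6 → no gain ✓.
3 of the 6 constraints hold; not an equilibrium.

3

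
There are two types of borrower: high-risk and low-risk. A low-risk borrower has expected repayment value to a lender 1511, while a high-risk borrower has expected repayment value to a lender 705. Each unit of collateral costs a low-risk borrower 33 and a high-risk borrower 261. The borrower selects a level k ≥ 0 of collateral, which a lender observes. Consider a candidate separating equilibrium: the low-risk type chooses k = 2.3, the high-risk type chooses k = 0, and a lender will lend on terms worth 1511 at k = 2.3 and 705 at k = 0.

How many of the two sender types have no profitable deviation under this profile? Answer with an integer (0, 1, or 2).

1

Low-risk type: signal → 1511 − 33 × 2.3 = 1435.1; deviate to 0 → 705. IC holds (1435.1 ≥ 705).
High-risk type: stay at 0 → 705; mimic → 1511 − 261 × 2.3 = 910.7. IC fails (705 < 910.7).
1 of 2 constraints hold, so this profile is not an equilibrium.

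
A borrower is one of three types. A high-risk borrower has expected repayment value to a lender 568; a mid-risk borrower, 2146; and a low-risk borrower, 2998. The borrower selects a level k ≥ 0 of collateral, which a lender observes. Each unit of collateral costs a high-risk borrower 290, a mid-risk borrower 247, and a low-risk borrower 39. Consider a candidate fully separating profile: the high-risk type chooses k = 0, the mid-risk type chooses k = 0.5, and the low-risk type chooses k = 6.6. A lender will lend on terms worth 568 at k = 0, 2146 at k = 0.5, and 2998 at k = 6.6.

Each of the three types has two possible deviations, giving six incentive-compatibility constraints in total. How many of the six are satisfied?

High-risk (own payoff 568): to k=0.5 gives 2146 − 290×0.5 = 2001 → profitable ✗; to k=6.6 gives 2998 − 290×6.6 = 1084 → profitable ✗.
Low-risk (own payoff 2998 − 39×6.6 = 2740.6): to k=0 gives 568 → no gain ✓; to k=0.5 gives 2146 − 39×0.5 = 2126.5 → no gain ✓.
Mid-risk (own payoff 2146 − 247×0.5 = 2022.5): to k=0 gives 568 → no gain ✓; to k=6.6 gives 2998 − 247×6.6 = 1367.8 → no gain ✓.
4 of the 6 constraints hold; not an equilibrium.

4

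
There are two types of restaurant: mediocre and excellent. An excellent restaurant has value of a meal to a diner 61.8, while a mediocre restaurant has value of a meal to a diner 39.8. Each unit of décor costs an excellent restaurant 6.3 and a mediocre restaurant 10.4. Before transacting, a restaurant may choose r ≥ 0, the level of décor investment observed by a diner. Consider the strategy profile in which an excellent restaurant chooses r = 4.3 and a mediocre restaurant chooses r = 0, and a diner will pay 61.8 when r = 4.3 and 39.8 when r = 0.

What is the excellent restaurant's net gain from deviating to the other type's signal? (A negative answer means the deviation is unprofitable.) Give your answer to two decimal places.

5.09

Playing r = 4.3 the excellent restaurant receives 61.8 − 6.3 × 4.3 = 34.71.
Deviating to r = 0 yields 39.8 instead.
Gain from deviating: 39.8 − 34.71 = 5.09.
The gain is positive, so the excellent type's incentive-compatibility constraint is violated — this profile is not a separating equilibrium.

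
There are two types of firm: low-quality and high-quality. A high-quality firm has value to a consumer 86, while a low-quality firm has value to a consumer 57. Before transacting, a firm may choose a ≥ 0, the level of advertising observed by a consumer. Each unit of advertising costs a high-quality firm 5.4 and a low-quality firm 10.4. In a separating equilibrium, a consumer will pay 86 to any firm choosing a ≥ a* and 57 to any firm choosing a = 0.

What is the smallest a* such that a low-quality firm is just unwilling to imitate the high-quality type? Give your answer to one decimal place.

2.8

A low-quality firm choosing a = 0 receives 57.
Imitating at a* instead would pay 86 at cost 10.4·a*, netting 86 − 10.4·a*.
Indifference: 57 = 86 − 10.4·a*, so a* = (86 − 57) / 10.4 ≈ 2.8.
This is the low-quality type's binding incentive-compatibility constraint; any a ≥ 2.8 sustains separation on that side.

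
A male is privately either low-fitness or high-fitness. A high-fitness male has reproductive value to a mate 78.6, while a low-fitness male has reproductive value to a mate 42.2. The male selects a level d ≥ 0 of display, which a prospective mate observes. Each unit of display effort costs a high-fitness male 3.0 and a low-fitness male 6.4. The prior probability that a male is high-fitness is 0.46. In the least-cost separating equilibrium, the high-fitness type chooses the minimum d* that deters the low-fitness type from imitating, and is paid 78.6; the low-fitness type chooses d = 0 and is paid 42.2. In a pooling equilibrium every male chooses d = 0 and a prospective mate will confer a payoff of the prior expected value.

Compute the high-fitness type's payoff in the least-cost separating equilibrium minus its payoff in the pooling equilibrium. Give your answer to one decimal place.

2.6

Least-cost separating signal: d* solves 42.2 = 78.6 − 6.4·d*, so d* = (78.6 − 42.2)/6.4 = 5.6875.
High-fitness type's separating payoff: 78.6 − 3.0 × d* = 78.6 − 3.0 × (78.6 − 42.2)/6.4 = 78.6 − 109.2/6.4 ≈ 61.538.
Pooling payoff: 0.46 × 78.6 + 0.54 × 42.2 = 58.944.
Difference: 61.538 − 58.944 = 2.594, i.e. 2.6 to one decimal place.
The high-fitness type prefers to separate.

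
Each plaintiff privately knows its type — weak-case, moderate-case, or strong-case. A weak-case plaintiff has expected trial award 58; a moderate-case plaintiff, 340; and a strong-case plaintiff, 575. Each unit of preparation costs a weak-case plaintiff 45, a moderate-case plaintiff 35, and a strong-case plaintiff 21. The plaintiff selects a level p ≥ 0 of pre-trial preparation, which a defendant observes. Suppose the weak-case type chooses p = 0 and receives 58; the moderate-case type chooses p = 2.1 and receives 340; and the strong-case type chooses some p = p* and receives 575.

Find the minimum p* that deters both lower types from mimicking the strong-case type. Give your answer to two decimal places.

11.49

Moderate-case type (on-path payoff 340 − 35×2.1 = 266.5) won't mimic when 266.5 ≥ 575 − 35·p*, i.e. p* ≥ 8.81.
Weak-case type (on-path payoff 58) won't mimic when 58 ≥ 575 − 45·p*, i.e. p* ≥ 11.49.
Both must hold, so p* = max(11.49, 8.81) = 11.49. The weak-case type's constraint binds.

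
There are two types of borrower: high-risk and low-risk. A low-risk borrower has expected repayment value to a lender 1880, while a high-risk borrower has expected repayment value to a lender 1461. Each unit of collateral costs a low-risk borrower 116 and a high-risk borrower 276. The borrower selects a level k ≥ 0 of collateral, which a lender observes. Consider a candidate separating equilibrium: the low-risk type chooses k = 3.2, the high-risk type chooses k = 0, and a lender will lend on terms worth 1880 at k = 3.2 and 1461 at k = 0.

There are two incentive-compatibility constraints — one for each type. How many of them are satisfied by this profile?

2

High-risk type: stay at 0 → 1461; mimic → 1880 − 276 × 3.2 = 996.8. IC holds (1461 ≥ 996.8).
Low-risk type: signal → 1880 − 116 × 3.2 = 1508.8; deviate to 0 → 1461. IC holds (1508.8 ≥ 1461).
2 of 2 constraints hold, so this is a separating equilibrium.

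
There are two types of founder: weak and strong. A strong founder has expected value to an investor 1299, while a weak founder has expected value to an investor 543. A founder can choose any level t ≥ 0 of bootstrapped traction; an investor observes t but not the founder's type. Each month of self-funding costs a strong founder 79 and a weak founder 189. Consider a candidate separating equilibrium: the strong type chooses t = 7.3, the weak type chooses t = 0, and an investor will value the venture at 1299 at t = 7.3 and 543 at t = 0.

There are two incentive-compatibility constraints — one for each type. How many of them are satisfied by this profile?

2

Strong type: signal → 1299 − 79 × 7.3 = 722.3; deviate to 0 → 543. IC holds (722.3 ≥ 543).
Weak type: stay at 0 → 543; mimic → 1299 − 189 × 7.3 = -80.7. IC holds (543 ≥ -80.7).
2 of 2 constraints hold, so this is a separating equilibrium.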